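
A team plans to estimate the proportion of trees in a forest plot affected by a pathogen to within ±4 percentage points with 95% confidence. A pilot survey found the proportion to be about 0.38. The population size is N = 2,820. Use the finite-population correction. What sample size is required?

For a proportion with margin E = 0.04 at 95% confidence, z = 1.960.
n = p̂(1−p̂)(z/E)² = 0.38 × 0.62 × (1.960/0.04)² = 565.68 — call this n₀.
Finite-population correction with N = 2,820: n = n₀ / (1 + (n₀−1)/N) = 565.68 / 1.2 = 471.40
Round up: n = 472.

n = 472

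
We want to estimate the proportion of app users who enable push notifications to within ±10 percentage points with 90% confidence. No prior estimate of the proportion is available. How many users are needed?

68

For a proportion with margin E = 0.1 at 90% confidence, z = 1.645.
With no prior estimate, use p = 0.5, which maximizes p(1−p) at 0.25.
n = 0.25 × (z/E)² = 0.25 × (1.645/0.1)² = 67.65
Round up: n = 68.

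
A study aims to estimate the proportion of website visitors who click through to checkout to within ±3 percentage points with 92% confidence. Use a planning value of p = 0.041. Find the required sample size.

134

For a proportion with margin E = 0.03 at 92% confidence, z = 1.751.
n = p̂(1−p̂)(z/E)² = 0.041 × 0.959 × (1.751/0.03)² = 133.95
Round up: n = 134.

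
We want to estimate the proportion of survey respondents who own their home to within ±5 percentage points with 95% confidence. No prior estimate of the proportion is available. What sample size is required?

385

For a proportion with margin E = 0.05 at 95% confidence, z = 1.960.
With no prior estimate, use p = 0.5, which maximizes p(1−p) at 0.25.
n = 0.25 × (z/E)² = 0.25 × (1.960/0.05)² = 384.16
Round up: n = 385.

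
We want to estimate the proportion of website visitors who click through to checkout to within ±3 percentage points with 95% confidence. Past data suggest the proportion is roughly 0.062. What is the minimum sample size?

For a proportion with margin E = 0.03 at 95% confidence, z = 1.960.
n = p̂(1−p̂)(z/E)² = 0.062 × 0.938 × (1.960/0.03)² = 248.24
Round up: n = 249.

249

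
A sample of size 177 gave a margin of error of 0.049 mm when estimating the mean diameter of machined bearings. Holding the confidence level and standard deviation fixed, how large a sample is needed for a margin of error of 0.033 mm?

Margin of error scales as 1/√n, so n₂ = n₁·(E₁/E₂)².
n₂ = 177 × (0.049/0.033)² = 177 × 2.205 = 390.29
Round up: n₂ = 391.

391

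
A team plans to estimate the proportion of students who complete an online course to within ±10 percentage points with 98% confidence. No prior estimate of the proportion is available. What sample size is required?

For a proportion with margin E = 0.1 at 98% confidence, z = 2.326.
With no prior estimate, use p = 0.5, which maximizes p(1−p) at 0.25.
n = 0.25 × (z/E)² = 0.25 × (2.326/0.1)² = 135.26
Round up: n = 136.

n = 136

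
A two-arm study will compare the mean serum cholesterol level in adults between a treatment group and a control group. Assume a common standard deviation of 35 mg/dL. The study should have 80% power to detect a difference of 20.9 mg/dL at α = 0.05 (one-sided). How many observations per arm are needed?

For two equal groups, n per group = 2·((z_α + z_β)·σ/δ)².
z_α = 1.645; z_β = 0.842 (power 80%).
n = 2 × (2.487 × 35 / 20.9)² = 2 × 17.35 = 34.70
Round up: n = 35 per group.

35 per group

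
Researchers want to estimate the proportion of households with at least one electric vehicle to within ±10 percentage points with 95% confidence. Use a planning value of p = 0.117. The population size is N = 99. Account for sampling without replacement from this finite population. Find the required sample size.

For a proportion with margin E = 0.1 at 95% confidence, z = 1.960.
n = p̂(1−p̂)(z/E)² = 0.117 × 0.883 × (1.960/0.1)² = 39.69 — call this n₀.
Finite-population correction with N = 99: n = n₀ / (1 + (n₀−1)/N) = 39.69 / 1.391 = 28.53
Round up: n = 29.

29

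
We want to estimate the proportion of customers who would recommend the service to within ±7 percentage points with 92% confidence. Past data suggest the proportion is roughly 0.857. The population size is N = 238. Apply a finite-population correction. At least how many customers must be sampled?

59

For a proportion with margin E = 0.07 at 92% confidence, z = 1.751.
n = p̂(1−p̂)(z/E)² = 0.857 × 0.143 × (1.751/0.07)² = 76.68 — call this n₀.
Finite-population correction with N = 238: n = n₀ / (1 + (n₀−1)/N) = 76.68 / 1.318 = 58.18
Round up: n = 59.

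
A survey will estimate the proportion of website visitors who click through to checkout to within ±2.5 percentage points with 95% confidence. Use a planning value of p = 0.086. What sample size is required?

484

For a proportion with margin E = 0.025 at 95% confidence, z = 1.960.
n = p̂(1−p̂)(z/E)² = 0.086 × 0.914 × (1.960/0.025)² = 483.14
Round up: n = 484.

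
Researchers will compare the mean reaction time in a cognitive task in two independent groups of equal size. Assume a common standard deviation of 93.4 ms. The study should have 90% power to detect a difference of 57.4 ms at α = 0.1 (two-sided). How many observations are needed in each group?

For two equal groups, n per group = 2·((z_{α/2} + z_β)·σ/δ)².
z_{α/2} = 1.645; z_β = 1.282 (power 90%).
n = 2 × (2.927 × 93.4 / 57.4)² = 2 × 22.68 = 45.36
Round up: n = 46 per group.

46 per group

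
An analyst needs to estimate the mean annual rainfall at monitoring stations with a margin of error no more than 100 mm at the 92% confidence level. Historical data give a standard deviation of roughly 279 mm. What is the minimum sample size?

For a mean, the margin of error is E = z·σ/√n, so n = (zσ/E)².
At 92% confidence, z = 1.751.
n = (1.751 × 279 / 100)² = 23.87
Round up: n = 24.

24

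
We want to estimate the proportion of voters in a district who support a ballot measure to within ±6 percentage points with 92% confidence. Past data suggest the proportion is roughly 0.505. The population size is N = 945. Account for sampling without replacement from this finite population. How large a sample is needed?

For a proportion with margin E = 0.06 at 92% confidence, z = 1.751.
n = p̂(1−p̂)(z/E)² = 0.505 × 0.495 × (1.751/0.06)² = 212.90 — call this n₀.
Finite-population correction with N = 945: n = n₀ / (1 + (n₀−1)/N) = 212.90 / 1.224 = 173.94
Round up: n = 174.

174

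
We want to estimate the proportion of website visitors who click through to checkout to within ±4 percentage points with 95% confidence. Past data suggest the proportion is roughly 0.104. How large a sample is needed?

For a proportion with margin E = 0.04 at 95% confidence, z = 1.960.
n = p̂(1−p̂)(z/E)² = 0.104 × 0.896 × (1.960/0.04)² = 223.73
Round up: n = 224.

n = 224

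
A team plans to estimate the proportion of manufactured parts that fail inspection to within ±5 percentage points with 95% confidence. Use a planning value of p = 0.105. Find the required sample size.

145

For a proportion with margin E = 0.05 at 95% confidence, z = 1.960.
n = p̂(1−p̂)(z/E)² = 0.105 × 0.895 × (1.960/0.05)² = 144.41
Round up: n = 145.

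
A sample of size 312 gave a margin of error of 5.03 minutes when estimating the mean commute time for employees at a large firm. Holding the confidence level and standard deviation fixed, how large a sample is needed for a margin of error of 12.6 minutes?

50

Margin of error scales as 1/√n, so n₂ = n₁·(E₁/E₂)².
n₂ = 312 × (5.03/12.6)² = 312 × 0.1594 = 49.73
Round up: n₂ = 50.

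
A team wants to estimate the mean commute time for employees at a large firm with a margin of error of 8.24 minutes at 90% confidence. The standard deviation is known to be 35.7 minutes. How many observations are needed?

n = 51

For a mean, the margin of error is E = z·σ/√n, so n = (zσ/E)².
At 90% confidence, z = 1.645.
n = (1.645 × 35.7 / 8.24)² = 50.79
Round up: n = 51.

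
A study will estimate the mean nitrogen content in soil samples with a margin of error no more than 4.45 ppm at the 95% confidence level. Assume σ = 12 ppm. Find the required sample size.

For a mean, the margin of error is E = z·σ/√n, so n = (zσ/E)².
At 95% confidence, z = 1.960.
n = (1.960 × 12 / 4.45)² = 27.94
Round up: n = 28.

28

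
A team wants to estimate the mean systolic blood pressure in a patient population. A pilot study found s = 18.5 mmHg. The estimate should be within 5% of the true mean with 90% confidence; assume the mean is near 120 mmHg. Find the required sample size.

For a mean, the margin of error is E = z·σ/√n, so n = (zσ/E)².
At 90% confidence, z = 1.645.
E = 5% of 120 = 6 mmHg.
n = (1.645 × 18.5 / 6)² = 25.73
Round up: n = 26.

26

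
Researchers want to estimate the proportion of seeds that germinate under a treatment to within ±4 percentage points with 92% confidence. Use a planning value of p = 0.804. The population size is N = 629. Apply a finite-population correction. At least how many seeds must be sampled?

For a proportion with margin E = 0.04 at 92% confidence, z = 1.751.
n = p̂(1−p̂)(z/E)² = 0.804 × 0.196 × (1.751/0.04)² = 301.97 — call this n₀.
Finite-population correction with N = 629: n = n₀ / (1 + (n₀−1)/N) = 301.97 / 1.478 = 204.31
Round up: n = 205.

n = 205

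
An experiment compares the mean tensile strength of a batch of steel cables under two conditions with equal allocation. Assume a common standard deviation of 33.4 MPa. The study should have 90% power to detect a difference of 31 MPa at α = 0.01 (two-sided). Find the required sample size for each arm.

For two equal groups, n per group = 2·((z_{α/2} + z_β)·σ/δ)².
z_{α/2} = 2.576; z_β = 1.282 (power 90%).
n = 2 × (3.858 × 33.4 / 31)² = 2 × 17.28 = 34.56
Round up: n = 35 per group.

35 per group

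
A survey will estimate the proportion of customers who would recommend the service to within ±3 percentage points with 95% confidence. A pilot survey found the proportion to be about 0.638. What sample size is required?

986

For a proportion with margin E = 0.03 at 95% confidence, z = 1.960.
n = p̂(1−p̂)(z/E)² = 0.638 × 0.362 × (1.960/0.03)² = 985.82
Round up: n = 986.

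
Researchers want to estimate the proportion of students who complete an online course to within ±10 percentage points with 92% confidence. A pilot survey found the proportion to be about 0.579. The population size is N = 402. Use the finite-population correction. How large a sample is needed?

For a proportion with margin E = 0.1 at 92% confidence, z = 1.751.
n = p̂(1−p̂)(z/E)² = 0.579 × 0.421 × (1.751/0.1)² = 74.74 — call this n₀.
Finite-population correction with N = 402: n = n₀ / (1 + (n₀−1)/N) = 74.74 / 1.183 = 63.18
Round up: n = 64.

64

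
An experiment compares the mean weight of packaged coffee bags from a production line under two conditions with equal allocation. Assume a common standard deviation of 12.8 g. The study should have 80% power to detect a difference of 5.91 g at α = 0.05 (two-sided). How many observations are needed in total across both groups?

For two equal groups, n per group = 2·((z_{α/2} + z_β)·σ/δ)².
z_{α/2} = 1.960; z_β = 0.842 (power 80%).
n = 2 × (2.802 × 12.8 / 5.91)² = 2 × 36.83 = 73.66
Round up: n = 74 per group.
Total across both groups: 2 × 74 = 148.

148 total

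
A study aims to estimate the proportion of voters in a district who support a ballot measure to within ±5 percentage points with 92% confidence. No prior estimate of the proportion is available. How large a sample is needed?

307

For a proportion with margin E = 0.05 at 92% confidence, z = 1.751.
With no prior estimate, use p = 0.5, which maximizes p(1−p) at 0.25.
n = 0.25 × (z/E)² = 0.25 × (1.751/0.05)² = 306.60
Round up: n = 307.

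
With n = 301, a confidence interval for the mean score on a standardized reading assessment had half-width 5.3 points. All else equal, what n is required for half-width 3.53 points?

Margin of error scales as 1/√n, so n₂ = n₁·(E₁/E₂)².
n₂ = 301 × (5.3/3.53)² = 301 × 2.254 = 678.45
Round up: n₂ = 679.

679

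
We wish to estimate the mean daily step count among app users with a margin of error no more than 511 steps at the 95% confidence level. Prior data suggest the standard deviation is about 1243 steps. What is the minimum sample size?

For a mean, the margin of error is E = z·σ/√n, so n = (zσ/E)².
At 95% confidence, z = 1.960.
n = (1.960 × 1243 / 511)² = 22.73
Round up: n = 23.

n = 23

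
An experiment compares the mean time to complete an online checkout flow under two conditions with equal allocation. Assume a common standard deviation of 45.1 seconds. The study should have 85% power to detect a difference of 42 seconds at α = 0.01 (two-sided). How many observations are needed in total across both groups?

62 total

For two equal groups, n per group = 2·((z_{α/2} + z_β)·σ/δ)².
z_{α/2} = 2.576; z_β = 1.036 (power 85%).
n = 2 × (3.612 × 45.1 / 42)² = 2 × 15.04 = 30.08
Round up: n = 31 per group.
Total across both groups: 2 × 31 = 62.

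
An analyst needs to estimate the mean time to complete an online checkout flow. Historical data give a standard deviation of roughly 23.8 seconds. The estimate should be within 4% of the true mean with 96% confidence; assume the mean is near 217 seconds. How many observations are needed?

For a mean, the margin of error is E = z·σ/√n, so n = (zσ/E)².
At 96% confidence, z = 2.054.
E = 4% of 217 = 8.68 seconds.
n = (2.054 × 23.8 / 8.68)² = 31.72
Round up: n = 32.

n = 32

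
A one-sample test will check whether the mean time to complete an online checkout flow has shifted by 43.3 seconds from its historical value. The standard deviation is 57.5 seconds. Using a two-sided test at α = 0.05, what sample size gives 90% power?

For a one-sample z-test, n = ((z_{α/2} + z_β)·σ/δ)².
z_{α/2} = 1.960 (two-sided α = 0.05); z_β = 1.282 (power 90% → β = 0.1).
n = (3.242 × 57.5 / 43.3)² = 18.53
Round up: n = 19.

19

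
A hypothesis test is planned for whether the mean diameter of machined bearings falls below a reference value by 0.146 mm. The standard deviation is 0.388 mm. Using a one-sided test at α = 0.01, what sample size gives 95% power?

112

For a one-sample z-test, n = ((z_α + z_β)·σ/δ)².
z_α = 2.326 (one-sided α = 0.01); z_β = 1.645 (power 95% → β = 0.05).
n = (3.971 × 0.388 / 0.146)² = 111.37
Round up: n = 112.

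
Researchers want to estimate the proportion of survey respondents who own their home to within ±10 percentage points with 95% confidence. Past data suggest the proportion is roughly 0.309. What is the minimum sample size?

83

For a proportion with margin E = 0.1 at 95% confidence, z = 1.960.
n = p̂(1−p̂)(z/E)² = 0.309 × 0.691 × (1.960/0.1)² = 82.03
Round up: n = 83.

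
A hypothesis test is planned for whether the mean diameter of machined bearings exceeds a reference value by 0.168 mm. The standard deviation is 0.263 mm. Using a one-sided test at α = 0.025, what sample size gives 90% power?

For a one-sample z-test, n = ((z_α + z_β)·σ/δ)².
z_α = 1.960 (one-sided α = 0.025); z_β = 1.282 (power 90% → β = 0.1).
n = (3.242 × 0.263 / 0.168)² = 25.76
Round up: n = 26.

26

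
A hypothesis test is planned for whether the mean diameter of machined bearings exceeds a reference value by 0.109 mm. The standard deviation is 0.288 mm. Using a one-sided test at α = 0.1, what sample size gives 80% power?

For a one-sample z-test, n = ((z_α + z_β)·σ/δ)².
z_α = 1.282 (one-sided α = 0.1); z_β = 0.842 (power 80% → β = 0.2).
n = (2.124 × 0.288 / 0.109)² = 31.49
Round up: n = 32.

32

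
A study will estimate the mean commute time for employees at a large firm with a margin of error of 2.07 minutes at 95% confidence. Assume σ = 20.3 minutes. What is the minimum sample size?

For a mean, the margin of error is E = z·σ/√n, so n = (zσ/E)².
At 95% confidence, z = 1.960.
n = (1.960 × 20.3 / 2.07)² = 369.46
Round up: n = 370.

370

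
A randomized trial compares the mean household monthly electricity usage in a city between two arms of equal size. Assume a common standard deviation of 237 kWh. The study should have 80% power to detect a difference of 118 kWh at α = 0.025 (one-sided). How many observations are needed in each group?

64 per group

For two equal groups, n per group = 2·((z_α + z_β)·σ/δ)².
z_α = 1.960; z_β = 0.842 (power 80%).
n = 2 × (2.802 × 237 / 118)² = 2 × 31.67 = 63.34
Round up: n = 64 per group.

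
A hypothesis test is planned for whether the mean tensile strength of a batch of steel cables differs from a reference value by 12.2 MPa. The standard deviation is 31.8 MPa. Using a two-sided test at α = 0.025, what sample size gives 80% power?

For a one-sample z-test, n = ((z_{α/2} + z_β)·σ/δ)².
z_{α/2} = 2.241 (two-sided α = 0.025); z_β = 0.842 (power 80% → β = 0.2).
n = (3.083 × 31.8 / 12.2)² = 64.58
Round up: n = 65.

65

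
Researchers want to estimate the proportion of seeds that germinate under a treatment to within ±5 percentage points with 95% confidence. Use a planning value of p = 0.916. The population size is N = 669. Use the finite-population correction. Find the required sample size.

For a proportion with margin E = 0.05 at 95% confidence, z = 1.960.
n = p̂(1−p̂)(z/E)² = 0.916 × 0.084 × (1.960/0.05)² = 118.24 — call this n₀.
Finite-population correction with N = 669: n = n₀ / (1 + (n₀−1)/N) = 118.24 / 1.175 = 100.63
Round up: n = 101.

n = 101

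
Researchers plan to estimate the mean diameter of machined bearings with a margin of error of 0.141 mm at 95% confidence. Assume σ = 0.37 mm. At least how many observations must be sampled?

For a mean, the margin of error is E = z·σ/√n, so n = (zσ/E)².
At 95% confidence, z = 1.960.
n = (1.960 × 0.37 / 0.141)² = 26.45
Round up: n = 27.

27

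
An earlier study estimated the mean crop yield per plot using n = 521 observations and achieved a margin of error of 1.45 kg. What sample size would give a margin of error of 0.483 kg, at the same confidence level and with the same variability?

4696

Margin of error scales as 1/√n, so n₂ = n₁·(E₁/E₂)².
n₂ = 521 × (1.45/0.483)² = 521 × 9.012 = 4695.25
Round up: n₂ = 4696.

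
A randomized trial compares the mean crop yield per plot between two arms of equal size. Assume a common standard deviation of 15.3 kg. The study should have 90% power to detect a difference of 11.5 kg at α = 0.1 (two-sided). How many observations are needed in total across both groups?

62 total

For two equal groups, n per group = 2·((z_{α/2} + z_β)·σ/δ)².
z_{α/2} = 1.645; z_β = 1.282 (power 90%).
n = 2 × (2.927 × 15.3 / 11.5)² = 2 × 15.16 = 30.32
Round up: n = 31 per group.
Total across both groups: 2 × 31 = 62.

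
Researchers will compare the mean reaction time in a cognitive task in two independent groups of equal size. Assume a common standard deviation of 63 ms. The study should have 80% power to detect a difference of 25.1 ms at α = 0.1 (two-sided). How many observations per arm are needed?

For two equal groups, n per group = 2·((z_{α/2} + z_β)·σ/δ)².
z_{α/2} = 1.645; z_β = 0.842 (power 80%).
n = 2 × (2.487 × 63 / 25.1)² = 2 × 38.97 = 77.94
Round up: n = 78 per group.

78 per group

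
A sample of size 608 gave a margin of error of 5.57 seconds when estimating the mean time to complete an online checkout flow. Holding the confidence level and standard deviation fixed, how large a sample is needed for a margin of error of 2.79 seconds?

Margin of error scales as 1/√n, so n₂ = n₁·(E₁/E₂)².
n₂ = 608 × (5.57/2.79)² = 608 × 3.986 = 2423.49
Round up: n₂ = 2424.

2424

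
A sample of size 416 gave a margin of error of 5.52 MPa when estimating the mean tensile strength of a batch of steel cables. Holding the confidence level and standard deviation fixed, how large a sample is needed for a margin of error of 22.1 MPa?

Margin of error scales as 1/√n, so n₂ = n₁·(E₁/E₂)².
n₂ = 416 × (5.52/22.1)² = 416 × 0.06239 = 25.95
Round up: n₂ = 26.

26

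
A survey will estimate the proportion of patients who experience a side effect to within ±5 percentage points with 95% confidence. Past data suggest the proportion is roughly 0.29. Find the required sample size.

For a proportion with margin E = 0.05 at 95% confidence, z = 1.960.
n = p̂(1−p̂)(z/E)² = 0.29 × 0.71 × (1.960/0.05)² = 316.39
Round up: n = 317.

317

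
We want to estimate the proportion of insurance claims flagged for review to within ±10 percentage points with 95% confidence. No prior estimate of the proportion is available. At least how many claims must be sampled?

For a proportion with margin E = 0.1 at 95% confidence, z = 1.960.
With no prior estimate, use p = 0.5, which maximizes p(1−p) at 0.25.
n = 0.25 × (z/E)² = 0.25 × (1.960/0.1)² = 96.04
Round up: n = 97.

97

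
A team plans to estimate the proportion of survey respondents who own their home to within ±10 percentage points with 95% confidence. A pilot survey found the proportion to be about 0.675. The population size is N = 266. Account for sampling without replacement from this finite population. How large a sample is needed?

n = 65

For a proportion with margin E = 0.1 at 95% confidence, z = 1.960.
n = p̂(1−p̂)(z/E)² = 0.675 × 0.325 × (1.960/0.1)² = 84.28 — call this n₀.
Finite-population correction with N = 266: n = n₀ / (1 + (n₀−1)/N) = 84.28 / 1.313 = 64.19
Round up: n = 65.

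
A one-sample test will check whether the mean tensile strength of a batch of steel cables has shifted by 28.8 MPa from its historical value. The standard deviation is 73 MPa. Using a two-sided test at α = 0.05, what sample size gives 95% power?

For a one-sample z-test, n = ((z_{α/2} + z_β)·σ/δ)².
z_{α/2} = 1.960 (two-sided α = 0.05); z_β = 1.645 (power 95% → β = 0.05).
n = (3.605 × 73 / 28.8)² = 83.50
Round up: n = 84.

84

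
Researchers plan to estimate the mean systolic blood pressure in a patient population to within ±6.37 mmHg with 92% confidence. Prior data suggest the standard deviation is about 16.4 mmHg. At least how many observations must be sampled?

For a mean, the margin of error is E = z·σ/√n, so n = (zσ/E)².
At 92% confidence, z = 1.751.
n = (1.751 × 16.4 / 6.37)² = 20.32
Round up: n = 21.

21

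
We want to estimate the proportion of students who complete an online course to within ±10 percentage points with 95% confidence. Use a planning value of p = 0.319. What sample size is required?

n = 84

For a proportion with margin E = 0.1 at 95% confidence, z = 1.960.
n = p̂(1−p̂)(z/E)² = 0.319 × 0.681 × (1.960/0.1)² = 83.45
Round up: n = 84.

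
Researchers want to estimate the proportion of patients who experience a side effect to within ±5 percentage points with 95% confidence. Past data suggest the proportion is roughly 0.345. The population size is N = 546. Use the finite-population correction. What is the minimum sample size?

213

For a proportion with margin E = 0.05 at 95% confidence, z = 1.960.
n = p̂(1−p̂)(z/E)² = 0.345 × 0.655 × (1.960/0.05)² = 347.24 — call this n₀.
Finite-population correction with N = 546: n = n₀ / (1 + (n₀−1)/N) = 347.24 / 1.634 = 212.51
Round up: n = 213.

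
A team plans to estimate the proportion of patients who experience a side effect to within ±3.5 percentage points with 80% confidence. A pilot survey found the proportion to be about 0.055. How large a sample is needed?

For a proportion with margin E = 0.035 at 80% confidence, z = 1.282.
n = p̂(1−p̂)(z/E)² = 0.055 × 0.945 × (1.282/0.035)² = 69.73
Round up: n = 70.

70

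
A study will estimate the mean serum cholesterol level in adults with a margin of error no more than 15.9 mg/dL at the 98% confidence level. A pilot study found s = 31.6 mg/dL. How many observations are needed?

22

For a mean, the margin of error is E = z·σ/√n, so n = (zσ/E)².
At 98% confidence, z = 2.326.
n = (2.326 × 31.6 / 15.9)² = 21.37
Round up: n = 22.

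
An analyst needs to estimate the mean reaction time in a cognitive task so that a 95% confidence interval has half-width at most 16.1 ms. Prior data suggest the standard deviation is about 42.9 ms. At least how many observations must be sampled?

28

For a mean, the margin of error is E = z·σ/√n, so n = (zσ/E)².
At 95% confidence, z = 1.960.
n = (1.960 × 42.9 / 16.1)² = 27.28
Round up: n = 28.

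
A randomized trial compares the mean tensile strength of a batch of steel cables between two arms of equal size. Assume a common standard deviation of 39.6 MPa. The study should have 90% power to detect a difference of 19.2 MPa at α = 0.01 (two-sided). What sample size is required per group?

127 per group

For two equal groups, n per group = 2·((z_{α/2} + z_β)·σ/δ)².
z_{α/2} = 2.576; z_β = 1.282 (power 90%).
n = 2 × (3.858 × 39.6 / 19.2)² = 2 × 63.32 = 126.64
Round up: n = 127 per group.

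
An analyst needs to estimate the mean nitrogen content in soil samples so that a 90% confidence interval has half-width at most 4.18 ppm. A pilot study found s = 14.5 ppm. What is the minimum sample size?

For a mean, the margin of error is E = z·σ/√n, so n = (zσ/E)².
At 90% confidence, z = 1.645.
n = (1.645 × 14.5 / 4.18)² = 32.56
Round up: n = 33.

33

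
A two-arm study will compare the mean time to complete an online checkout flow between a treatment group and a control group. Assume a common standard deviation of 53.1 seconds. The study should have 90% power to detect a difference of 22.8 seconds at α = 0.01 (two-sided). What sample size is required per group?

For two equal groups, n per group = 2·((z_{α/2} + z_β)·σ/δ)².
z_{α/2} = 2.576; z_β = 1.282 (power 90%).
n = 2 × (3.858 × 53.1 / 22.8)² = 2 × 80.73 = 161.46
Round up: n = 162 per group.

162 per group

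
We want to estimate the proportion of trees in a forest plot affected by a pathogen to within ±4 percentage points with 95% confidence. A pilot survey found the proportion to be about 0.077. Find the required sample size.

171

For a proportion with margin E = 0.04 at 95% confidence, z = 1.960.
n = p̂(1−p̂)(z/E)² = 0.077 × 0.923 × (1.960/0.04)² = 170.64
Round up: n = 171.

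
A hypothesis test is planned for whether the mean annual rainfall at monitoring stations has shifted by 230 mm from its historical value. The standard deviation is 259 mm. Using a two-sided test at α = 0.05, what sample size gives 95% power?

17

For a one-sample z-test, n = ((z_{α/2} + z_β)·σ/δ)².
z_{α/2} = 1.960 (two-sided α = 0.05); z_β = 1.645 (power 95% → β = 0.05).
n = (3.605 × 259 / 230)² = 16.48
Round up: n = 17.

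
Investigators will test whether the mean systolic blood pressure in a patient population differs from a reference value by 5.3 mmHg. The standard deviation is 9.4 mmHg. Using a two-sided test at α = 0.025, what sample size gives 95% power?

For a one-sample z-test, n = ((z_{α/2} + z_β)·σ/δ)².
z_{α/2} = 2.241 (two-sided α = 0.025); z_β = 1.645 (power 95% → β = 0.05).
n = (3.886 × 9.4 / 5.3)² = 47.50
Round up: n = 48.

48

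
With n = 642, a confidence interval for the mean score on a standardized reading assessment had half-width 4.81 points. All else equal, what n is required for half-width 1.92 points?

Margin of error scales as 1/√n, so n₂ = n₁·(E₁/E₂)².
n₂ = 642 × (4.81/1.92)² = 642 × 6.276 = 4029.19
Round up: n₂ = 4030.

4030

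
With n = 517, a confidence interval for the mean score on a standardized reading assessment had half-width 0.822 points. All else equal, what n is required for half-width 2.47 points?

Margin of error scales as 1/√n, so n₂ = n₁·(E₁/E₂)².
n₂ = 517 × (0.822/2.47)² = 517 × 0.1108 = 57.28
Round up: n₂ = 58.

58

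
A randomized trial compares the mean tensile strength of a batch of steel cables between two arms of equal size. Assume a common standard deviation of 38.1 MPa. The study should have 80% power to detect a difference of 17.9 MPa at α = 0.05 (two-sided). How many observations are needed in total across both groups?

For two equal groups, n per group = 2·((z_{α/2} + z_β)·σ/δ)².
z_{α/2} = 1.960; z_β = 0.842 (power 80%).
n = 2 × (2.802 × 38.1 / 17.9)² = 2 × 35.57 = 71.14
Round up: n = 72 per group.
Total across both groups: 2 × 72 = 144.

144 total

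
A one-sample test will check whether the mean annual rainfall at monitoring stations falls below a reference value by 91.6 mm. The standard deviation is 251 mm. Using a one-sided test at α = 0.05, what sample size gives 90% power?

For a one-sample z-test, n = ((z_α + z_β)·σ/δ)².
z_α = 1.645 (one-sided α = 0.05); z_β = 1.282 (power 90% → β = 0.1).
n = (2.927 × 251 / 91.6)² = 64.33
Round up: n = 65.

65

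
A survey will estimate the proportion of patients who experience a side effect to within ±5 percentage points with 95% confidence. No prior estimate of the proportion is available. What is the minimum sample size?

For a proportion with margin E = 0.05 at 95% confidence, z = 1.960.
With no prior estimate, use p = 0.5, which maximizes p(1−p) at 0.25.
n = 0.25 × (z/E)² = 0.25 × (1.960/0.05)² = 384.16
Round up: n = 385.

385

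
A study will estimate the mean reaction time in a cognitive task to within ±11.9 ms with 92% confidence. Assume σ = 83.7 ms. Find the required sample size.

For a mean, the margin of error is E = z·σ/√n, so n = (zσ/E)².
At 92% confidence, z = 1.751.
n = (1.751 × 83.7 / 11.9)² = 151.68
Round up: n = 152.

n = 152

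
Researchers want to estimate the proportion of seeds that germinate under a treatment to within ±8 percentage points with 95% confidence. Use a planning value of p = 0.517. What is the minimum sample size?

For a proportion with margin E = 0.08 at 95% confidence, z = 1.960.
n = p̂(1−p̂)(z/E)² = 0.517 × 0.483 × (1.960/0.08)² = 149.89
Round up: n = 150.

150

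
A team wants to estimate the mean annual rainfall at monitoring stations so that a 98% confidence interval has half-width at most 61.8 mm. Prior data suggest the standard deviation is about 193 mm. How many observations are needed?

For a mean, the margin of error is E = z·σ/√n, so n = (zσ/E)².
At 98% confidence, z = 2.326.
n = (2.326 × 193 / 61.8)² = 52.77
Round up: n = 53.

n = 53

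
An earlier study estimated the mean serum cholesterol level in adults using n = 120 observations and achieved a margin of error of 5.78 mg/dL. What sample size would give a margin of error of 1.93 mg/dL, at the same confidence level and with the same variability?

1077

Margin of error scales as 1/√n, so n₂ = n₁·(E₁/E₂)².
n₂ = 120 × (5.78/1.93)² = 120 × 8.969 = 1076.28
Round up: n₂ = 1077.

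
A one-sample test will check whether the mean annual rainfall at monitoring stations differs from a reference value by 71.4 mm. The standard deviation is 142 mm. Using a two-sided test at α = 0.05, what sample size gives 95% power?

For a one-sample z-test, n = ((z_{α/2} + z_β)·σ/δ)².
z_{α/2} = 1.960 (two-sided α = 0.05); z_β = 1.645 (power 95% → β = 0.05).
n = (3.605 × 142 / 71.4)² = 51.40
Round up: n = 52.

52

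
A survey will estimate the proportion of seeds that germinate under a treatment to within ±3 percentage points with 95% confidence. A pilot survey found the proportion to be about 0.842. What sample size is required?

For a proportion with margin E = 0.03 at 95% confidence, z = 1.960.
n = p̂(1−p̂)(z/E)² = 0.842 × 0.158 × (1.960/0.03)² = 567.86
Round up: n = 568.

568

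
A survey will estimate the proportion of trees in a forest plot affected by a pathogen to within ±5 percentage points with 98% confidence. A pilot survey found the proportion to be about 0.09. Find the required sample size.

For a proportion with margin E = 0.05 at 98% confidence, z = 2.326.
n = p̂(1−p̂)(z/E)² = 0.09 × 0.91 × (2.326/0.05)² = 177.24
Round up: n = 178.

178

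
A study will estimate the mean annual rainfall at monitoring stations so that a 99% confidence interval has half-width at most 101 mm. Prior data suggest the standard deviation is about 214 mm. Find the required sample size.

30

For a mean, the margin of error is E = z·σ/√n, so n = (zσ/E)².
At 99% confidence, z = 2.576.
n = (2.576 × 214 / 101)² = 29.79
Round up: n = 30.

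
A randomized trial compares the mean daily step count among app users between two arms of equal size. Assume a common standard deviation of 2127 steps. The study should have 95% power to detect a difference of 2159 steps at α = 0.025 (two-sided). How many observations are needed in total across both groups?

60 total

For two equal groups, n per group = 2·((z_{α/2} + z_β)·σ/δ)².
z_{α/2} = 2.241; z_β = 1.645 (power 95%).
n = 2 × (3.886 × 2127 / 2159)² = 2 × 14.66 = 29.32
Round up: n = 30 per group.
Total across both groups: 2 × 30 = 60.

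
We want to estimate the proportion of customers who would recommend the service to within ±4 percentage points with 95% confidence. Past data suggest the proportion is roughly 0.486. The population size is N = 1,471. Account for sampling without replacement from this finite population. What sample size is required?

427

For a proportion with margin E = 0.04 at 95% confidence, z = 1.960.
n = p̂(1−p̂)(z/E)² = 0.486 × 0.514 × (1.960/0.04)² = 599.78 — call this n₀.
Finite-population correction with N = 1,471: n = n₀ / (1 + (n₀−1)/N) = 599.78 / 1.407 = 426.28
Round up: n = 427.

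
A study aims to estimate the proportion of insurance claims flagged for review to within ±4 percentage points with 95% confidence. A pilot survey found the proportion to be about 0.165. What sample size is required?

n = 331

For a proportion with margin E = 0.04 at 95% confidence, z = 1.960.
n = p̂(1−p̂)(z/E)² = 0.165 × 0.835 × (1.960/0.04)² = 330.80
Round up: n = 331.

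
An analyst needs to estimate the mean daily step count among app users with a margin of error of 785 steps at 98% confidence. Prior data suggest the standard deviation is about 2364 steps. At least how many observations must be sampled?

For a mean, the margin of error is E = z·σ/√n, so n = (zσ/E)².
At 98% confidence, z = 2.326.
n = (2.326 × 2364 / 785)² = 49.07
Round up: n = 50.

n = 50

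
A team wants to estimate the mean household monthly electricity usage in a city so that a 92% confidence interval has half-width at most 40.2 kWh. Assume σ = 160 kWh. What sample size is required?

n = 49

For a mean, the margin of error is E = z·σ/√n, so n = (zσ/E)².
At 92% confidence, z = 1.751.
n = (1.751 × 160 / 40.2)² = 48.57
Round up: n = 49.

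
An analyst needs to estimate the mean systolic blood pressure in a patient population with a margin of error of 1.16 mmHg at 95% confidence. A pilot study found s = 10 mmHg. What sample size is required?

286

For a mean, the margin of error is E = z·σ/√n, so n = (zσ/E)².
At 95% confidence, z = 1.960.
n = (1.960 × 10 / 1.16)² = 285.49
Round up: n = 286.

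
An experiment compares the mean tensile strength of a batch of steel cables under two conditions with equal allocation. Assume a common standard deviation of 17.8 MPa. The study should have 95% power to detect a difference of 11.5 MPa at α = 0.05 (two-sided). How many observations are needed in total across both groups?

For two equal groups, n per group = 2·((z_{α/2} + z_β)·σ/δ)².
z_{α/2} = 1.960; z_β = 1.645 (power 95%).
n = 2 × (3.605 × 17.8 / 11.5)² = 2 × 31.14 = 62.28
Round up: n = 63 per group.
Total across both groups: 2 × 63 = 126.

126 total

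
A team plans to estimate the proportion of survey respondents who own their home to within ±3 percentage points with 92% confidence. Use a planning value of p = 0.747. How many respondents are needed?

n = 644

For a proportion with margin E = 0.03 at 92% confidence, z = 1.751.
n = p̂(1−p̂)(z/E)² = 0.747 × 0.253 × (1.751/0.03)² = 643.83
Round up: n = 644.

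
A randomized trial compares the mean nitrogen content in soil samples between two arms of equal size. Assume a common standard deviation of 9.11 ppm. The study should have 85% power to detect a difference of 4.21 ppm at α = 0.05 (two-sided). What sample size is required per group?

85 per group

For two equal groups, n per group = 2·((z_{α/2} + z_β)·σ/δ)².
z_{α/2} = 1.960; z_β = 1.036 (power 85%).
n = 2 × (2.996 × 9.11 / 4.21)² = 2 × 42.03 = 84.06
Round up: n = 85 per group.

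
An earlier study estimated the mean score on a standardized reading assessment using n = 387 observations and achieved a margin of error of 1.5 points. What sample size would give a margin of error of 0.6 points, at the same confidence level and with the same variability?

2419

Margin of error scales as 1/√n, so n₂ = n₁·(E₁/E₂)².
n₂ = 387 × (1.5/0.6)² = 387 × 6.25 = 2418.75
Round up: n₂ = 2419.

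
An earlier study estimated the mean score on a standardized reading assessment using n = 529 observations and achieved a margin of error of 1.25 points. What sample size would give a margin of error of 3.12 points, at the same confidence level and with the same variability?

85

Margin of error scales as 1/√n, so n₂ = n₁·(E₁/E₂)².
n₂ = 529 × (1.25/3.12)² = 529 × 0.1605 = 84.90
Round up: n₂ = 85.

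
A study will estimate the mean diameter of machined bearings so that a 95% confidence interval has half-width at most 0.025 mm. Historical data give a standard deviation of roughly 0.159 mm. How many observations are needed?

n = 156

For a mean, the margin of error is E = z·σ/√n, so n = (zσ/E)².
At 95% confidence, z = 1.960.
n = (1.960 × 0.159 / 0.025)² = 155.39
Round up: n = 156.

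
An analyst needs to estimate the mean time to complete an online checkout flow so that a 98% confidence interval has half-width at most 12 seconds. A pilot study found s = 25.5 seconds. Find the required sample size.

25

For a mean, the margin of error is E = z·σ/√n, so n = (zσ/E)².
At 98% confidence, z = 2.326.
n = (2.326 × 25.5 / 12)² = 24.43
Round up: n = 25.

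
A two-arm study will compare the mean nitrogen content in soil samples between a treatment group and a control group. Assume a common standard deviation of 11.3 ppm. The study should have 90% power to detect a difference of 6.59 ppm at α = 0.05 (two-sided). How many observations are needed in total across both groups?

124 total

For two equal groups, n per group = 2·((z_{α/2} + z_β)·σ/δ)².
z_{α/2} = 1.960; z_β = 1.282 (power 90%).
n = 2 × (3.242 × 11.3 / 6.59)² = 2 × 30.90 = 61.80
Round up: n = 62 per group.
Total across both groups: 2 × 62 = 124.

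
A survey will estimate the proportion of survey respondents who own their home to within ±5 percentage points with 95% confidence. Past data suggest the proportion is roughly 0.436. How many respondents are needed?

n = 378

For a proportion with margin E = 0.05 at 95% confidence, z = 1.960.
n = p̂(1−p̂)(z/E)² = 0.436 × 0.564 × (1.960/0.05)² = 377.87
Round up: n = 378.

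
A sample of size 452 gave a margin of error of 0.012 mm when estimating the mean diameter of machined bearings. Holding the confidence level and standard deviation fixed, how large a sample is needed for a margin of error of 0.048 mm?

Margin of error scales as 1/√n, so n₂ = n₁·(E₁/E₂)².
n₂ = 452 × (0.012/0.048)² = 452 × 0.0625 = 28.25
Round up: n₂ = 29.

29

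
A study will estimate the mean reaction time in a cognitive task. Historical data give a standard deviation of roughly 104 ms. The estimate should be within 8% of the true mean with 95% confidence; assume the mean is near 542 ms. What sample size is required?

23

For a mean, the margin of error is E = z·σ/√n, so n = (zσ/E)².
At 95% confidence, z = 1.960.
E = 8% of 542 = 43.36 ms.
n = (1.960 × 104 / 43.36)² = 22.10
Round up: n = 23.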